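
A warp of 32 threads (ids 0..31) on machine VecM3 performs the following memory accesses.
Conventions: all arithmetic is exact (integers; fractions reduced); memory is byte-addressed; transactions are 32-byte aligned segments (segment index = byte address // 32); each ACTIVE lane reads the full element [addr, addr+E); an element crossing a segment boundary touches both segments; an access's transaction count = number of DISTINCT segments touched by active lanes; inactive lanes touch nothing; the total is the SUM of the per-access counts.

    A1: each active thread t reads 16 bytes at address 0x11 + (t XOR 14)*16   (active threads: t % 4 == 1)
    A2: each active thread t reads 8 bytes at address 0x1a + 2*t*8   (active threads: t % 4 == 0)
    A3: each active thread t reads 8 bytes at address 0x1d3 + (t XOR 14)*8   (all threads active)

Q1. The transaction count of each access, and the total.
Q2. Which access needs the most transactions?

A1: 8 transactions
A2: 16 transactions
A3: 9 transactions

Answer: 8,16,9; total 33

Answer: A2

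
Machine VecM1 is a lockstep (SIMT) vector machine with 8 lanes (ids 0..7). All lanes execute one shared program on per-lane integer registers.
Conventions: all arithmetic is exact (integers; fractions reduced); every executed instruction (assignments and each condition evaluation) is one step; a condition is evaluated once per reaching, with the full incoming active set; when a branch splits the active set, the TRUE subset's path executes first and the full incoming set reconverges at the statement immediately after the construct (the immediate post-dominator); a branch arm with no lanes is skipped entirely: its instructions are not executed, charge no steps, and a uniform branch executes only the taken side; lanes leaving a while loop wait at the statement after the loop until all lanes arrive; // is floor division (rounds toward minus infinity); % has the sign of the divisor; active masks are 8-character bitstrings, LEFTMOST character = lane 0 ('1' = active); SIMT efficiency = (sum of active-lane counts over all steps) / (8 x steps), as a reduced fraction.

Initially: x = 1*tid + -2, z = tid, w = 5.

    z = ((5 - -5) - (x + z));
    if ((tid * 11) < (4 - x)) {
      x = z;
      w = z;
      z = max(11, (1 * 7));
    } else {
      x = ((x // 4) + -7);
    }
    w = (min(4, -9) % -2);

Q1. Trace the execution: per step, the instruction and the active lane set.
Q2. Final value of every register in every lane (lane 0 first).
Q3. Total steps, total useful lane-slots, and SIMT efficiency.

step 0: z <- ((5 - -5) - (x + z))    11111111
step 1: eval ((tid * 11) < (4 - x))  11111111
step 2: x <- z                       10000000
step 3: w <- z                       10000000
step 4: z <- max(11, (1 * 7))        10000000
step 5: x <- ((x // 4) + -7)         01111111
step 6: w <- (min(4, -9) % -2)       11111111

Answer: 7 steps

x: 12,-8,-7,-7,-7,-7,-6,-6
z: 11,10,8,6,4,2,0,-2
w: -1,-1,-1,-1,-1,-1,-1,-1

steps = 7; useful = 34; efficiency = 34/56 = 17/28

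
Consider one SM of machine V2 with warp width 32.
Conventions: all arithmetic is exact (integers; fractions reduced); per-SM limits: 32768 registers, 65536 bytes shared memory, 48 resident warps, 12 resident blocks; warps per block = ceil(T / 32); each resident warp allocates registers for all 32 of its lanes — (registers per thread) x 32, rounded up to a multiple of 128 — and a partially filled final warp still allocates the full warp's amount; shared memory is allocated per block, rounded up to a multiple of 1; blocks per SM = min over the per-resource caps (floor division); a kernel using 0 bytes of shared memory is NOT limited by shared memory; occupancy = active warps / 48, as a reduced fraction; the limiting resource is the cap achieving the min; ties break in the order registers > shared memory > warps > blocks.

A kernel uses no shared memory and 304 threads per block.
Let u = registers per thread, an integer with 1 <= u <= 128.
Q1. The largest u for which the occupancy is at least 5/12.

Answer: u = 48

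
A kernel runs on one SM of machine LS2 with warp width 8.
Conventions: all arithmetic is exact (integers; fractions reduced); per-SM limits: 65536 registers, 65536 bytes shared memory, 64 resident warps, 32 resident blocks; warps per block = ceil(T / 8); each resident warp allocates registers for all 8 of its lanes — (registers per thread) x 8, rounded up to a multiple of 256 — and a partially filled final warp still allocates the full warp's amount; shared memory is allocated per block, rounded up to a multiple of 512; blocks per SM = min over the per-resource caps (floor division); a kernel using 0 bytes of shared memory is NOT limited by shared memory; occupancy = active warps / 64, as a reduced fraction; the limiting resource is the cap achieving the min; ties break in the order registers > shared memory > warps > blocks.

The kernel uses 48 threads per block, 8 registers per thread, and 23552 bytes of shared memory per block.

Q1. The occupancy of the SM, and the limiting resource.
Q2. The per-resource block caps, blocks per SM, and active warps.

Answer: occupancy 3/16, limited by shared memory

registers: 42 blocks
shared memory: 2 blocks
warps: 10 blocks
blocks: 32 blocks

Answer: 2 blocks, 12 active warps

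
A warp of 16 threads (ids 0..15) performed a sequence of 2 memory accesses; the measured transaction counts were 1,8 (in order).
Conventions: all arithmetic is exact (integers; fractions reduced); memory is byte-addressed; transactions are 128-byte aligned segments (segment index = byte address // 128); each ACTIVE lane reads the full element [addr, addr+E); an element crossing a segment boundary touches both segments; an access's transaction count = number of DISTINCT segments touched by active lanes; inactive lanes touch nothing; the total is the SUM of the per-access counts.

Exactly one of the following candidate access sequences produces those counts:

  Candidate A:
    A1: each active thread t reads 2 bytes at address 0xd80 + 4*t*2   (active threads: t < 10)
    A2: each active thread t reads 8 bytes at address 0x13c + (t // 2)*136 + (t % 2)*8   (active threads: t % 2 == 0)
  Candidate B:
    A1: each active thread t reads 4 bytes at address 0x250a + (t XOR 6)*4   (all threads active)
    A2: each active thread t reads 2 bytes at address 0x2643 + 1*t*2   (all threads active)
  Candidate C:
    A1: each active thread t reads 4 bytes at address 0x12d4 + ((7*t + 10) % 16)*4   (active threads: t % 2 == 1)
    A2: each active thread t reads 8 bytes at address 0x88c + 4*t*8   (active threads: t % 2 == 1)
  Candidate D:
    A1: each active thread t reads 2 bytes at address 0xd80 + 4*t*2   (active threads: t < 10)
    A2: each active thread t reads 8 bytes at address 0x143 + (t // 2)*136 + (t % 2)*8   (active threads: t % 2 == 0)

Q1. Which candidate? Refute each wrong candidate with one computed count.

B: A2 gives 1 transaction, not 8
C: A1 gives 2 transactions, not 1
D: A2 gives 9 transactions, not 8
A: all counts match (1,8)

Answer: A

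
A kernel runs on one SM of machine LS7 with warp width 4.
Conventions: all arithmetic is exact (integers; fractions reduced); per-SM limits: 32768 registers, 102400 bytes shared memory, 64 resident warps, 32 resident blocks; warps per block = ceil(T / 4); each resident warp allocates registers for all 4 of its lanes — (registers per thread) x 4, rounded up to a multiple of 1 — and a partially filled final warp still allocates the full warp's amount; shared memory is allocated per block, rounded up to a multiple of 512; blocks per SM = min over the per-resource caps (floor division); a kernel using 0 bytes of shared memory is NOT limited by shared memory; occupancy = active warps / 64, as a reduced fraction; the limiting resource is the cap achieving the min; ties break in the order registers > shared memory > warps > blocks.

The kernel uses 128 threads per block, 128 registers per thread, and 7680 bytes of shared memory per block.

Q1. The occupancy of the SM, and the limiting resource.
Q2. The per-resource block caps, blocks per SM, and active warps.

Answer: occupancy 1, limited by registers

registers: 2 blocks
shared memory: 13 blocks
warps: 2 blocks
blocks: 32 blocks

Answer: 2 blocks, 64 active warps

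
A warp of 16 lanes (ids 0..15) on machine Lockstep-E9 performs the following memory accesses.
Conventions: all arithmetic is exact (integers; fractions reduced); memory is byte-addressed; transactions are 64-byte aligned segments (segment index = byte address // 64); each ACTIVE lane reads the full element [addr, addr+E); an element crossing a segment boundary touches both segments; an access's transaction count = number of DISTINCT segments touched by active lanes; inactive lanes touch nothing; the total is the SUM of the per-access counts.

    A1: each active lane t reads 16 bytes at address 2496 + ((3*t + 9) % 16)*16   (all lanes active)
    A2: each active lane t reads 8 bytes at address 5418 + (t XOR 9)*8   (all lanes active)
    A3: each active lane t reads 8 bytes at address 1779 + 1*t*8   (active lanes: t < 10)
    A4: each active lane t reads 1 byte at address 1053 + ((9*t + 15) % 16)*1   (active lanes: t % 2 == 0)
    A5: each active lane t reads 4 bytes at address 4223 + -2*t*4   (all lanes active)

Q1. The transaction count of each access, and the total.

A1: 4 transactions
A2: 3 transactions
A3: 3 transactions
A4: 1 transaction
A5: 3 transactions

Answer: 4,3,3,1,3; total 14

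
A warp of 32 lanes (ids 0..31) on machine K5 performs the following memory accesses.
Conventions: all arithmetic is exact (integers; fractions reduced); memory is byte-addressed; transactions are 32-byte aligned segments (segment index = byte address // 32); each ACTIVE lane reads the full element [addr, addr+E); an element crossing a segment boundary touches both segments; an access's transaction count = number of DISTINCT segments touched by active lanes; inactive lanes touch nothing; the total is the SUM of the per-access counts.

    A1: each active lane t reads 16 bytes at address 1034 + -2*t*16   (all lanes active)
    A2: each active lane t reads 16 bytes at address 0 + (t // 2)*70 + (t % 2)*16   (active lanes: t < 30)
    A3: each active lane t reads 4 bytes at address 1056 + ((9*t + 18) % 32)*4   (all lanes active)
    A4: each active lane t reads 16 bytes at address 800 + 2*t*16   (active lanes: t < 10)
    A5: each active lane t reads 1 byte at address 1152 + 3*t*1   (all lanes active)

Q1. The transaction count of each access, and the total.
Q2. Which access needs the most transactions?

A1: 32 transactions
A2: 29 transactions
A3: 4 transactions
A4: 10 transactions
A5: 3 transactions

Answer: 32,29,4,10,3; total 78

Answer: A1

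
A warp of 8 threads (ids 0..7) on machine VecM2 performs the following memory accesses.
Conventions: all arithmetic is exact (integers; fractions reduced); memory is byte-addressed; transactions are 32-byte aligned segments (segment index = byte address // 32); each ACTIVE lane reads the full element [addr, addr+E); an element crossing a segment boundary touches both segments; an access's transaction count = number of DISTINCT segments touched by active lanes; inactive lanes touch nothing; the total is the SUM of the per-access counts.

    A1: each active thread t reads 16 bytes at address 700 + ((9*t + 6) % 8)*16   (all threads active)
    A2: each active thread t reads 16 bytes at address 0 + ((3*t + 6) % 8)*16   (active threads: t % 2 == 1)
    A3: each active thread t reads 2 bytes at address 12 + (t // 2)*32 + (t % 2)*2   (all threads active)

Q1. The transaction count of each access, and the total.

A1: 5 transactions
A2: 4 transactions
A3: 4 transactions

Answer: 5,4,4; total 13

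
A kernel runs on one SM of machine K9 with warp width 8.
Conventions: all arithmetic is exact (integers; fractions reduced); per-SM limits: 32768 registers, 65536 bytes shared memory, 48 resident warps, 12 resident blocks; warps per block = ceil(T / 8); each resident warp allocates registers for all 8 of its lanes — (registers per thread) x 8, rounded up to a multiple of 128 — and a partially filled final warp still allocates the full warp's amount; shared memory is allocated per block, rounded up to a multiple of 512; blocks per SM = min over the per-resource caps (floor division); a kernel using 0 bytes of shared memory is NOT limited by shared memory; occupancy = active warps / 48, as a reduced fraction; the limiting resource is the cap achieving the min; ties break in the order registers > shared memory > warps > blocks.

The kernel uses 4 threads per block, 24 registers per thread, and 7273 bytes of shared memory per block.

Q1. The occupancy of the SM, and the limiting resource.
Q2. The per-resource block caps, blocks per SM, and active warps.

Answer: occupancy 1/6, limited by shared memory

registers: 128 blocks
shared memory: 8 blocks
warps: 48 blocks
blocks: 12 blocks

Answer: 8 blocks, 8 active warps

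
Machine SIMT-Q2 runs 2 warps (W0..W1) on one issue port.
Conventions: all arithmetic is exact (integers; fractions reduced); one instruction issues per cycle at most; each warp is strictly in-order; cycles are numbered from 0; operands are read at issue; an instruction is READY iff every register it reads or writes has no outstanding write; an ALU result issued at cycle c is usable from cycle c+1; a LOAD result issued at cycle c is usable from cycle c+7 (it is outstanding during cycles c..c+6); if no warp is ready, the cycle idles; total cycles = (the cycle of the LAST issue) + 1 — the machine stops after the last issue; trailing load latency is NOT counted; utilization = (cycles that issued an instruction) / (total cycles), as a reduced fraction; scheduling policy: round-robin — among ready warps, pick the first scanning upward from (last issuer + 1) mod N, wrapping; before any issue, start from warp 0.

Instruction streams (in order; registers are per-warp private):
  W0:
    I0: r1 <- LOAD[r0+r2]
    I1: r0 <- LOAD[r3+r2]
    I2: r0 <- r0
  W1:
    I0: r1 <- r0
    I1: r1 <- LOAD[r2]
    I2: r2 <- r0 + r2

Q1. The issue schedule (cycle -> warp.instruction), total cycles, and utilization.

cycle 0: W0.I0
cycle 1: W1.I0
cycle 2: W0.I1
cycle 3: W1.I1
cycle 4: W1.I2
cycle 5: idle
cycle 6: idle
cycle 7: idle
cycle 8: idle
cycle 9: W0.I2

Answer: 10 cycles, utilization 3/5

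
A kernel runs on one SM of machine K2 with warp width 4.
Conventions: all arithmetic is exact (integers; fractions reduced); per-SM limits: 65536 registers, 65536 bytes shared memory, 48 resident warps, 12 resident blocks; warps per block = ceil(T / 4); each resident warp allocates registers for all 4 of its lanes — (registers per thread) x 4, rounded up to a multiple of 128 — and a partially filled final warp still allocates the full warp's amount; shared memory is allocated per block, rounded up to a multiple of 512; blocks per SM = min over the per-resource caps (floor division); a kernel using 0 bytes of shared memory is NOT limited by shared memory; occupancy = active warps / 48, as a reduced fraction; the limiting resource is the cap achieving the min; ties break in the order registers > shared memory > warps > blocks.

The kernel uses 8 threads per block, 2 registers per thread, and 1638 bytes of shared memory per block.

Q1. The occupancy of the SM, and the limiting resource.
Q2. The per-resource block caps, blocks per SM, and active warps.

Answer: occupancy 1/2, limited by blocks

registers: 256 blocks
shared memory: 32 blocks
warps: 24 blocks
blocks: 12 blocks

Answer: 12 blocks, 24 active warps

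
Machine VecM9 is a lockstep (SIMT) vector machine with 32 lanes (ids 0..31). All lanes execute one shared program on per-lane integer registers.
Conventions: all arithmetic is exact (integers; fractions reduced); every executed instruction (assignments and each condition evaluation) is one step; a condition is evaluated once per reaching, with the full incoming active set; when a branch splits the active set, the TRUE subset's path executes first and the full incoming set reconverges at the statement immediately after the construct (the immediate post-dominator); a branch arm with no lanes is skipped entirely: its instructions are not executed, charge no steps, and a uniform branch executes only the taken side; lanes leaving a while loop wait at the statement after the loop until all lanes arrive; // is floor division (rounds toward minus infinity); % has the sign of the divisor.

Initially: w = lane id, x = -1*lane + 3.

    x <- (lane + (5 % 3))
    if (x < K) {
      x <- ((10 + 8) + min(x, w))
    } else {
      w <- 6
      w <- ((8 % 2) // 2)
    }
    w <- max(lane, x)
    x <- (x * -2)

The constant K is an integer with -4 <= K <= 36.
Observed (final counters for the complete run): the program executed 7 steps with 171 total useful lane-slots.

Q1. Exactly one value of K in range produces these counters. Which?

Answer: K = 23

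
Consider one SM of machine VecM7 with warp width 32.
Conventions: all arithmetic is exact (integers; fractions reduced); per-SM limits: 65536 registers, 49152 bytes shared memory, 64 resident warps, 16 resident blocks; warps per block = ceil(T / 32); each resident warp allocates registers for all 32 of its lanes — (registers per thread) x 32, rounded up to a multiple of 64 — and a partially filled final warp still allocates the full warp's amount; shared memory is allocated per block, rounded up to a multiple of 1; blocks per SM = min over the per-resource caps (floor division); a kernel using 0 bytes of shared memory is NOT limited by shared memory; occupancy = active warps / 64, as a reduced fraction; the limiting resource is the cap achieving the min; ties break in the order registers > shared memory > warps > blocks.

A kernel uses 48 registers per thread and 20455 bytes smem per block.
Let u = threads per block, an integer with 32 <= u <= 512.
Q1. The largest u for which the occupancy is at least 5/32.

Answer: u = 512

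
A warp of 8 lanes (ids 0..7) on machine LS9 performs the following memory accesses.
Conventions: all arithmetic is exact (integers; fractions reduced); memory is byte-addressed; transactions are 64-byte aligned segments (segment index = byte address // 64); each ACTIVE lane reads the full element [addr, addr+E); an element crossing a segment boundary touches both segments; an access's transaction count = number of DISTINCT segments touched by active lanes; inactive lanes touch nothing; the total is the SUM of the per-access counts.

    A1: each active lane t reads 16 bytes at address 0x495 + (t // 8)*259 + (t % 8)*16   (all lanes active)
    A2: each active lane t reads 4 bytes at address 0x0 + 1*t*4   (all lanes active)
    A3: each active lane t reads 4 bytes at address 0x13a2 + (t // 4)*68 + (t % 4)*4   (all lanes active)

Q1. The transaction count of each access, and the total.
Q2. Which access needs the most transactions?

A1: 3 transactions
A2: 1 transaction
A3: 2 transactions

Answer: 3,1,2; total 6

Answer: A1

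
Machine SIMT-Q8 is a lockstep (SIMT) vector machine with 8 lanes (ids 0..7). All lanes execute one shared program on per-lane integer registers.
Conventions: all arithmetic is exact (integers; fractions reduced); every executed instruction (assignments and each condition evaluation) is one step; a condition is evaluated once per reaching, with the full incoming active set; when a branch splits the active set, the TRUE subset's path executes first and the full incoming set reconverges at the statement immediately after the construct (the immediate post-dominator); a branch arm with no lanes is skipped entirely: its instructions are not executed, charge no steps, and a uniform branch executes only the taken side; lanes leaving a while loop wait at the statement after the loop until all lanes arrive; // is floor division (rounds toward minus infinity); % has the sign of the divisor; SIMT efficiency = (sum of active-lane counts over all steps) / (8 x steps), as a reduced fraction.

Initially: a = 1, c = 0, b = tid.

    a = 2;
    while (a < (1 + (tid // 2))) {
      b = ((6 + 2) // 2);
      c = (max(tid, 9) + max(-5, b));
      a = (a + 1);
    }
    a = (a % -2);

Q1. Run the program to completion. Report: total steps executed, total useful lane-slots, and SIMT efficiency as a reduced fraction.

Answer: 11 steps, 48 useful, 6/11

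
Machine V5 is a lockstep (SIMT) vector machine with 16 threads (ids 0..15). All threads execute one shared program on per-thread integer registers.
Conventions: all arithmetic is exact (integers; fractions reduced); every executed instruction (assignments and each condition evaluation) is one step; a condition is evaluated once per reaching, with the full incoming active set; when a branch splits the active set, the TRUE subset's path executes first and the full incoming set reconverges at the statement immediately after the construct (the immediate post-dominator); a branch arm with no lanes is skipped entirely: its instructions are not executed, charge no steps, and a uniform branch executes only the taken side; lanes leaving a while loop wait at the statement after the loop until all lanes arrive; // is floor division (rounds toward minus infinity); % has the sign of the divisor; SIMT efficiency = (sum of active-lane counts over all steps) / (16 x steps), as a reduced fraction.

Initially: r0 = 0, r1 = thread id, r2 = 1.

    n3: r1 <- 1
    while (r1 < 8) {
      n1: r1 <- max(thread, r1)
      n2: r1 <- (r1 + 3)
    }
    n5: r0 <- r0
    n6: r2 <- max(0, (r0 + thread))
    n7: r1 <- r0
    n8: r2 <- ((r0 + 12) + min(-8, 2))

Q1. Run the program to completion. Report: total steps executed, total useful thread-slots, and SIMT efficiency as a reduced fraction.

Answer: 15 steps, 165 useful, 11/16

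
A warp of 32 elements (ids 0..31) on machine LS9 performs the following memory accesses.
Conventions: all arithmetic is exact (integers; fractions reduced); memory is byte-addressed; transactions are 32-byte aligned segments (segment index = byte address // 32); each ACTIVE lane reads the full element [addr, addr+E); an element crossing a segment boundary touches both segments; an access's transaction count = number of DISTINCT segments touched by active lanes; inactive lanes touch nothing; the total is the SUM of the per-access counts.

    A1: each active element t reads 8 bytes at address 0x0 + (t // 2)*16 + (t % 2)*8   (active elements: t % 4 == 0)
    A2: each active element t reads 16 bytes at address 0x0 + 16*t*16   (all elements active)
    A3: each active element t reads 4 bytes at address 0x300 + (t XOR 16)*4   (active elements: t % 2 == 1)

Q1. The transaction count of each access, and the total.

A1: 8 transactions
A2: 32 transactions
A3: 4 transactions

Answer: 8,32,4; total 44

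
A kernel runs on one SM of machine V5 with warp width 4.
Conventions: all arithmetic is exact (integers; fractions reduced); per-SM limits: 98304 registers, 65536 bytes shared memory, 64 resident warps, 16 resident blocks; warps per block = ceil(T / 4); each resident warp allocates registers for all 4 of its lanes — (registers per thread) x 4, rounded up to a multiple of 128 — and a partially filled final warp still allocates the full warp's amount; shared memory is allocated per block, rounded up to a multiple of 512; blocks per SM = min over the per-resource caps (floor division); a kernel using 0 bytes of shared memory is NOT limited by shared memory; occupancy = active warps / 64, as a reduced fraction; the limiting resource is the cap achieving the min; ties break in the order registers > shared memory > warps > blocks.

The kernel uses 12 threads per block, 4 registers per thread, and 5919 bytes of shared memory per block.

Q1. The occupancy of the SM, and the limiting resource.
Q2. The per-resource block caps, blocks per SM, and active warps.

Answer: occupancy 15/32, limited by shared memory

registers: 256 blocks
shared memory: 10 blocks
warps: 21 blocks
blocks: 16 blocks

Answer: 10 blocks, 30 active warps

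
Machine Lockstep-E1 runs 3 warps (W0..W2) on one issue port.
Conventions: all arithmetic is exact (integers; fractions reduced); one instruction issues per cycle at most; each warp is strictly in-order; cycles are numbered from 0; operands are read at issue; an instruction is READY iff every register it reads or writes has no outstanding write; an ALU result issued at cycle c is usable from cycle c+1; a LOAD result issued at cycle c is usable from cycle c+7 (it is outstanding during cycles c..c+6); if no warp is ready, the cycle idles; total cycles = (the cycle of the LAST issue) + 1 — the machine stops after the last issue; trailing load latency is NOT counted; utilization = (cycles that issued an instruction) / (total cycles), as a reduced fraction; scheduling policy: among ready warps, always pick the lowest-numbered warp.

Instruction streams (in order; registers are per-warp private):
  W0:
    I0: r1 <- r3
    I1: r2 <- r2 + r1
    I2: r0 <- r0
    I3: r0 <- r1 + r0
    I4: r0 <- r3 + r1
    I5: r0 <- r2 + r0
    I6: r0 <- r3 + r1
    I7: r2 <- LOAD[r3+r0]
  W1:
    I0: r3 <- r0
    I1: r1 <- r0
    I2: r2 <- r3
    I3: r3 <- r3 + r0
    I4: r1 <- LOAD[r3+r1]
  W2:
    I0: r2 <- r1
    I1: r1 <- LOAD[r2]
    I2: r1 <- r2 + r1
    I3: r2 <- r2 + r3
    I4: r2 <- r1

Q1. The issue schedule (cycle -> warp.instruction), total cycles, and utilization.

cycle 0: W0.I0
cycle 1: W0.I1
cycle 2: W0.I2
cycle 3: W0.I3
cycle 4: W0.I4
cycle 5: W0.I5
cycle 6: W0.I6
cycle 7: W0.I7
cycle 8: W1.I0
cycle 9: W1.I1
cycle 10: W1.I2
cycle 11: W1.I3
cycle 12: W1.I4
cycle 13: W2.I0
cycle 14: W2.I1
cycle 15: idle
cycle 16: idle
cycle 17: idle
cycle 18: idle
cycle 19: idle
cycle 20: idle
cycle 21: W2.I2
cycle 22: W2.I3
cycle 23: W2.I4

Answer: 24 cycles, utilization 3/4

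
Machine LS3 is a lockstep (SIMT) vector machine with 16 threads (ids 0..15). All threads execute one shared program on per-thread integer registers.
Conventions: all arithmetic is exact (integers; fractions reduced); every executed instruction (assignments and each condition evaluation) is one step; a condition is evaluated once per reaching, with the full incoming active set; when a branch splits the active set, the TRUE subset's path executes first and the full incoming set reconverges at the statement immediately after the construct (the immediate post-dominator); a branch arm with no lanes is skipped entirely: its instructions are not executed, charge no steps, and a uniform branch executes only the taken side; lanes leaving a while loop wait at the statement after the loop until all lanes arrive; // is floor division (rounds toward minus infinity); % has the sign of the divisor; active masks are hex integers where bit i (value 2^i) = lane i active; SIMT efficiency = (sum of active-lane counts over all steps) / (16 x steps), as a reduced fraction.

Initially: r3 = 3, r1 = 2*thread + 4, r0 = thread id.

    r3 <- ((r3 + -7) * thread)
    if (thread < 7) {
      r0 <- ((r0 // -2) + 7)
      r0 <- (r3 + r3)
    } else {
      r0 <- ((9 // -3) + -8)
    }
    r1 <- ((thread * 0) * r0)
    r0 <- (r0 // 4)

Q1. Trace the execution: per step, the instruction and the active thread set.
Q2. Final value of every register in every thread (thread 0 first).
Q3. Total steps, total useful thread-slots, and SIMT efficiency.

step 0: r3 <- ((r3 + -7) * thread)   0xffff
step 1: eval (thread < 7)            0xffff
step 2: r0 <- ((r0 // -2) + 7)       0x007f
step 3: r0 <- (r3 + r3)              0x007f
step 4: r0 <- ((9 // -3) + -8)       0xff80
step 5: r1 <- ((thread * 0) * r0)    0xffff
step 6: r0 <- (r0 // 4)              0xffff

Answer: 7 steps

r3: 0,-4,-8,-12,-16,-20,-24,-28,-32,-36,-40,-44,-48,-52,-56,-60
r1: 0,0,0,0,0,0,0,0,0,0,0,0,0,0,0,0
r0: 0,-2,-4,-6,-8,-10,-12,-3,-3,-3,-3,-3,-3,-3,-3,-3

steps = 7; useful = 87; efficiency = 87/112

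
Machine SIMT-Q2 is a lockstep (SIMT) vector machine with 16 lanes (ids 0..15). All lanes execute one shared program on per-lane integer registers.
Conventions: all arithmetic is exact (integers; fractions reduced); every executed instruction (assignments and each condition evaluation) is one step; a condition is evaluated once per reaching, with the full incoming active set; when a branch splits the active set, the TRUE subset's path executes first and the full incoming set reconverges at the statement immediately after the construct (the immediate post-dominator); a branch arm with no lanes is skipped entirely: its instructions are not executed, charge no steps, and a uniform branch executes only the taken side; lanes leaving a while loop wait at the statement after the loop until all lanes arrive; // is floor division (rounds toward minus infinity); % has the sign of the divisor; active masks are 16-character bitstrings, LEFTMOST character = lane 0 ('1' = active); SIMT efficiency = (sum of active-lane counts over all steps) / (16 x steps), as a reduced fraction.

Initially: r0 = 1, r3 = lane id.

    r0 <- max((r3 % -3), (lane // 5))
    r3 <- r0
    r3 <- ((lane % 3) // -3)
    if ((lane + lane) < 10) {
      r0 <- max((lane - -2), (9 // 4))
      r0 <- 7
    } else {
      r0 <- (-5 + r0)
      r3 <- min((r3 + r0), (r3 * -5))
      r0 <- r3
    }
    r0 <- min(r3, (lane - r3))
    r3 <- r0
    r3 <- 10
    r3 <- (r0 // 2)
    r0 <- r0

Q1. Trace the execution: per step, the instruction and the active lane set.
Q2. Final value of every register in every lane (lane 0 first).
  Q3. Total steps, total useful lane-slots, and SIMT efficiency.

step 0: r0 <- max((r3 % -3), (lane // 5)) 1111111111111111
step 1: r3 <- r0                     1111111111111111
step 2: r3 <- ((lane % 3) // -3)     1111111111111111
step 3: eval ((lane + lane) < 10)    1111111111111111
step 4: r0 <- max((lane - -2), (9 // 4)) 1111100000000000
step 5: r0 <- 7                      1111100000000000
step 6: r0 <- (-5 + r0)              0000011111111111
step 7: r3 <- min((r3 + r0), (r3 * -5)) 0000011111111111
step 8: r0 <- r3                     0000011111111111
step 9: r0 <- min(r3, (lane - r3))   1111111111111111
step 10: r3 <- r0                     1111111111111111
step 11: r3 <- 10                     1111111111111111
step 12: r3 <- (r0 // 2)              1111111111111111
step 13: r0 <- r0                     1111111111111111

Answer: 14 steps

r0: 0,-1,-1,0,-1,-5,-4,-5,-5,-4,-4,-4,-3,-4,-4,-2
r3: 0,-1,-1,0,-1,-3,-2,-3,-3,-2,-2,-2,-2,-2,-2,-1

steps = 14; useful = 187; efficiency = 187/224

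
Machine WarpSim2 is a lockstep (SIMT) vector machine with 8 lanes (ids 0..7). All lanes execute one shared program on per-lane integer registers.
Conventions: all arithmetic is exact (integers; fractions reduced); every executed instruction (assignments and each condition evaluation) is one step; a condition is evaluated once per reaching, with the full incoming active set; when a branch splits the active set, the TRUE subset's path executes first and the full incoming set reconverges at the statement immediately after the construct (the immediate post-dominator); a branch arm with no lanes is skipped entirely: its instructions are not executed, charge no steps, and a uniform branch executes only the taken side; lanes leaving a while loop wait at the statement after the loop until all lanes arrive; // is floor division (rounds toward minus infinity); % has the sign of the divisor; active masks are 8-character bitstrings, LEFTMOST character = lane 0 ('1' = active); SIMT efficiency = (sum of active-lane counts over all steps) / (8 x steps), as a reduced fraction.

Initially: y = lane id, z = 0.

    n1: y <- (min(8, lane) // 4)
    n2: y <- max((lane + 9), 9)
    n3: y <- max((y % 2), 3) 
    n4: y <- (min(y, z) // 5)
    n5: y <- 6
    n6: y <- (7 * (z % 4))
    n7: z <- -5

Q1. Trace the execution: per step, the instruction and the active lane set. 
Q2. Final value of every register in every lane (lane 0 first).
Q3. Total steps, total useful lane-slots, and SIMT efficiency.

step 0: y <- (min(8, lane) // 4)     11111111
step 1: y <- max((lane + 9), 9)      11111111
step 2: y <- max((y % 2), 3)         11111111
step 3: y <- (min(y, z) // 5)        11111111
step 4: y <- 6                       11111111
step 5: y <- (7 * (z % 4))           11111111
step 6: z <- -5                      11111111

Answer: 7 steps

y: 0,0,0,0,0,0,0,0
z: -5,-5,-5,-5,-5,-5,-5,-5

steps = 7; useful = 56; efficiency = 56/56 = 1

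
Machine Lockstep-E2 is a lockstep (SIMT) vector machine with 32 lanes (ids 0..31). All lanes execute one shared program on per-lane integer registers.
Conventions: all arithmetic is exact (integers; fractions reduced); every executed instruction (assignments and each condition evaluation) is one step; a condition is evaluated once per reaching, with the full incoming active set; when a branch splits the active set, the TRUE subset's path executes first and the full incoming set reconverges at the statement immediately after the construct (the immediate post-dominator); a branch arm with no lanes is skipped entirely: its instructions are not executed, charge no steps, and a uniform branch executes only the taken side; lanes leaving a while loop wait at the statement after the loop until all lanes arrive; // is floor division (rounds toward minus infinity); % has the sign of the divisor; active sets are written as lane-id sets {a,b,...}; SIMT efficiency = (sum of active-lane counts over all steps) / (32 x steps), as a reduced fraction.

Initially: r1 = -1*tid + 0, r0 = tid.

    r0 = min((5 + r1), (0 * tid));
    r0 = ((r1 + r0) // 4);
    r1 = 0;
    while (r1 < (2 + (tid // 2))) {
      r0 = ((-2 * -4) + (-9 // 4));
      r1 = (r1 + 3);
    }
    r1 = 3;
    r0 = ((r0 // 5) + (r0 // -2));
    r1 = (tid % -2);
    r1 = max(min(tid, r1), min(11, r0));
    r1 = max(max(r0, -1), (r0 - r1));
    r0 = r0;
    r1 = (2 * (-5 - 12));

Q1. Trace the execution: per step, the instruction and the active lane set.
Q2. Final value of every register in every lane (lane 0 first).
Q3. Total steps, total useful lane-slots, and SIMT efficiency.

step 0: r0 <- min((5 + r1), (0 * tid)) {0,1,2,3,4,5,6,7,8,9,10,11,12,13,14,15,16,17,18,19,20,21,22,23,24,25,26,27,28,29,30,31}
step 1: r0 <- ((r1 + r0) // 4)       {0,1,2,3,4,5,6,7,8,9,10,11,12,13,14,15,16,17,18,19,20,21,22,23,24,25,26,27,28,29,30,31}
step 2: r1 <- 0                      {0,1,2,3,4,5,6,7,8,9,10,11,12,13,14,15,16,17,18,19,20,21,22,23,24,25,26,27,28,29,30,31}
step 3: eval (r1 < (2 + (tid // 2))) {0,1,2,3,4,5,6,7,8,9,10,11,12,13,14,15,16,17,18,19,20,21,22,23,24,25,26,27,28,29,30,31}
step 4: r0 <- ((-2 * -4) + (-9 // 4)) {0,1,2,3,4,5,6,7,8,9,10,11,12,13,14,15,16,17,18,19,20,21,22,23,24,25,26,27,28,29,30,31}
step 5: r1 <- (r1 + 3)               {0,1,2,3,4,5,6,7,8,9,10,11,12,13,14,15,16,17,18,19,20,21,22,23,24,25,26,27,28,29,30,31}
step 6: eval (r1 < (2 + (tid // 2))) {0,1,2,3,4,5,6,7,8,9,10,11,12,13,14,15,16,17,18,19,20,21,22,23,24,25,26,27,28,29,30,31}
step 7: r0 <- ((-2 * -4) + (-9 // 4)) {4,5,6,7,8,9,10,11,12,13,14,15,16,17,18,19,20,21,22,23,24,25,26,27,28,29,30,31}
step 8: r1 <- (r1 + 3)               {4,5,6,7,8,9,10,11,12,13,14,15,16,17,18,19,20,21,22,23,24,25,26,27,28,29,30,31}
step 9: eval (r1 < (2 + (tid // 2))) {4,5,6,7,8,9,10,11,12,13,14,15,16,17,18,19,20,21,22,23,24,25,26,27,28,29,30,31}
step 10: r0 <- ((-2 * -4) + (-9 // 4)) {10,11,12,13,14,15,16,17,18,19,20,21,22,23,24,25,26,27,28,29,30,31}
step 11: r1 <- (r1 + 3)               {10,11,12,13,14,15,16,17,18,19,20,21,22,23,24,25,26,27,28,29,30,31}
step 12: eval (r1 < (2 + (tid // 2))) {10,11,12,13,14,15,16,17,18,19,20,21,22,23,24,25,26,27,28,29,30,31}
step 13: r0 <- ((-2 * -4) + (-9 // 4)) {16,17,18,19,20,21,22,23,24,25,26,27,28,29,30,31}
step 14: r1 <- (r1 + 3)               {16,17,18,19,20,21,22,23,24,25,26,27,28,29,30,31}
step 15: eval (r1 < (2 + (tid // 2))) {16,17,18,19,20,21,22,23,24,25,26,27,28,29,30,31}
step 16: r0 <- ((-2 * -4) + (-9 // 4)) {22,23,24,25,26,27,28,29,30,31}
step 17: r1 <- (r1 + 3)               {22,23,24,25,26,27,28,29,30,31}
step 18: eval (r1 < (2 + (tid // 2))) {22,23,24,25,26,27,28,29,30,31}
step 19: r0 <- ((-2 * -4) + (-9 // 4)) {28,29,30,31}
step 20: r1 <- (r1 + 3)               {28,29,30,31}
step 21: eval (r1 < (2 + (tid // 2))) {28,29,30,31}
step 22: r1 <- 3                      {0,1,2,3,4,5,6,7,8,9,10,11,12,13,14,15,16,17,18,19,20,21,22,23,24,25,26,27,28,29,30,31}
step 23: r0 <- ((r0 // 5) + (r0 // -2)) {0,1,2,3,4,5,6,7,8,9,10,11,12,13,14,15,16,17,18,19,20,21,22,23,24,25,26,27,28,29,30,31}
step 24: r1 <- (tid % -2)             {0,1,2,3,4,5,6,7,8,9,10,11,12,13,14,15,16,17,18,19,20,21,22,23,24,25,26,27,28,29,30,31}
step 25: r1 <- max(min(tid, r1), min(11, r0)) {0,1,2,3,4,5,6,7,8,9,10,11,12,13,14,15,16,17,18,19,20,21,22,23,24,25,26,27,28,29,30,31}
step 26: r1 <- max(max(r0, -1), (r0 - r1)) {0,1,2,3,4,5,6,7,8,9,10,11,12,13,14,15,16,17,18,19,20,21,22,23,24,25,26,27,28,29,30,31}
step 27: r0 <- r0                     {0,1,2,3,4,5,6,7,8,9,10,11,12,13,14,15,16,17,18,19,20,21,22,23,24,25,26,27,28,29,30,31}
step 28: r1 <- (2 * (-5 - 12))        {0,1,2,3,4,5,6,7,8,9,10,11,12,13,14,15,16,17,18,19,20,21,22,23,24,25,26,27,28,29,30,31}

Answer: 29 steps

r1: -34,-34,-34,-34,-34,-34,-34,-34,-34,-34,-34,-34,-34,-34,-34,-34,-34,-34,-34,-34,-34,-34,-34,-34,-34,-34,-34,-34,-34,-34,-34,-34
r0: -2,-2,-2,-2,-2,-2,-2,-2,-2,-2,-2,-2,-2,-2,-2,-2,-2,-2,-2,-2,-2,-2,-2,-2,-2,-2,-2,-2,-2,-2,-2,-2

steps = 29; useful = 688; efficiency = 688/928 = 43/58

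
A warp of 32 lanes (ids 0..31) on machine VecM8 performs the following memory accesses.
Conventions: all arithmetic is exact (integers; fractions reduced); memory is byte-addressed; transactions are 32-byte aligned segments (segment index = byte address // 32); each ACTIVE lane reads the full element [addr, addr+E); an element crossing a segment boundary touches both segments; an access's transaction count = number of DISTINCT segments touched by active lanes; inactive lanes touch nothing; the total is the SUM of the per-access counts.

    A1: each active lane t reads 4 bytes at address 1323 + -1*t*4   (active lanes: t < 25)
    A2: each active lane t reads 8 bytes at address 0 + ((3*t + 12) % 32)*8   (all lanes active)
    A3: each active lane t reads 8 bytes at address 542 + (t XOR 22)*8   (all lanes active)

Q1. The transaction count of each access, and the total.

A1: 4 transactions
A2: 8 transactions
A3: 9 transactions

Answer: 4,8,9; total 21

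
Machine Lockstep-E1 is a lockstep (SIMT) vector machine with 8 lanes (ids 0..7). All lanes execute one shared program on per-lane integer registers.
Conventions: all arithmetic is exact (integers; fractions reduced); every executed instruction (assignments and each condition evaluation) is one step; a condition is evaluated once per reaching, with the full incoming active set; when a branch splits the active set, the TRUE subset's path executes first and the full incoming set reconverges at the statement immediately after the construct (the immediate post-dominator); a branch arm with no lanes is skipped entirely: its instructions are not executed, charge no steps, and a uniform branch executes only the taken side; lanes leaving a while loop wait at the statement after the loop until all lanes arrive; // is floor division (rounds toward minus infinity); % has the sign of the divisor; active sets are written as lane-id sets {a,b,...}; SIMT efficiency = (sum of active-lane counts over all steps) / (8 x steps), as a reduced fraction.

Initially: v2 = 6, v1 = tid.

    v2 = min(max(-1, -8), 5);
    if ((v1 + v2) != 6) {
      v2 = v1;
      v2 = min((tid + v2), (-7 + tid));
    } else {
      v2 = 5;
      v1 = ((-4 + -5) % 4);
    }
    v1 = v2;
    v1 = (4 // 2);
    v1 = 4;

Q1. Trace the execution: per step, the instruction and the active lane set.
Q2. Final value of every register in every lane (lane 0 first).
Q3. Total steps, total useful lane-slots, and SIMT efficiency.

step 0: v2 <- min(max(-1, -8), 5)    {0,1,2,3,4,5,6,7}
step 1: eval ((v1 + v2) != 6)        {0,1,2,3,4,5,6,7}
step 2: v2 <- v1                     {0,1,2,3,4,5,6}
step 3: v2 <- min((tid + v2), (-7 + tid)) {0,1,2,3,4,5,6}
step 4: v2 <- 5                      {7}
step 5: v1 <- ((-4 + -5) % 4)        {7}
step 6: v1 <- v2                     {0,1,2,3,4,5,6,7}
step 7: v1 <- (4 // 2)               {0,1,2,3,4,5,6,7}
step 8: v1 <- 4                      {0,1,2,3,4,5,6,7}

Answer: 9 steps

v2: -7,-6,-5,-4,-3,-2,-1,5
v1: 4,4,4,4,4,4,4,4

steps = 9; useful = 56; efficiency = 56/72 = 7/9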